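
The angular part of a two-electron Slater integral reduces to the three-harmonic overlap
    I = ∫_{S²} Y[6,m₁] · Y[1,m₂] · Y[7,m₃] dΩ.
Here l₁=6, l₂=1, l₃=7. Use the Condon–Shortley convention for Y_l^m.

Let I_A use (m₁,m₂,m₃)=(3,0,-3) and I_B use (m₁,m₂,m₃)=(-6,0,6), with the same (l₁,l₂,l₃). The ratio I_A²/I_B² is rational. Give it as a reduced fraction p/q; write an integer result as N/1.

40/13

Shared (l₁,l₂,l₃)=(6,1,7): N and (l;000)² cancel in I_A²/I_B².
A: Δ = 0!·12!·2!/15! = 1/1365; Racah Σ t=0..0: t=0:+1/2177280 = 1/2177280; ⇒ 3j(6 1 7; 3 0 -3)² = 8/273, sgn +1
B: Δ = 0!·12!·2!/15! = 1/1365; Racah Σ t=0..0: t=0:+1/479001600 = 1/479001600; ⇒ 3j(6 1 7; -6 0 6)² = 1/105, sgn -1
I_A²/I_B² = (8/273)/(1/105) = 40/13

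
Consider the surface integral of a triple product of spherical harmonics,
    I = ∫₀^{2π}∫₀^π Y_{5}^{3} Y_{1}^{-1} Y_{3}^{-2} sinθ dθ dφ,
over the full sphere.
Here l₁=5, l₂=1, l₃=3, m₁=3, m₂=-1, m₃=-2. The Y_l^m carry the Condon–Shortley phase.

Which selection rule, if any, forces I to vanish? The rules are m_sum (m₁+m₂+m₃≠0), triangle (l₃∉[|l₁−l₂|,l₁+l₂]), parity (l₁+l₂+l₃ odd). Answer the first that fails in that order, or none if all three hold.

triangle

azimuthal sum: 3 − 1 − 2 = 0  ✓
4 ≤ 3 ≤ 6 (triangle on l)  ✗
L = 5 + 1 + 3 = 9 (odd)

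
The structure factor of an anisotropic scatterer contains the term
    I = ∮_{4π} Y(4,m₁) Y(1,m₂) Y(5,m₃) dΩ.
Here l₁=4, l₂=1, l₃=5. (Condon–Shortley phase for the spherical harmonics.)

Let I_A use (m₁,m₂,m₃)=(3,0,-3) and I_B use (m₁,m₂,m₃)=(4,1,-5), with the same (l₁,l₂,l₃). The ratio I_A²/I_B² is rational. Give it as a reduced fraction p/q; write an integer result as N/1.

16/45

Same 4,1,5: normalisation and zero-m 3j drop out of the ratio.
A: Δ: 0! 8! 2! / 11! → 1/495; sum: t=0:+1/5040 = 1/5040; 3j²(4 1 5; 3 0 -3) = Δ·Π!·Σ² = 16/495  (sign +1)
B: Δ: 0! 8! 2! / 11! → 1/495; sum: t=0:+1/80640 = 1/80640; 3j²(4 1 5; 4 1 -5) = Δ·Π!·Σ² = 1/11  (sign +1)
I_A²/I_B² = (16/495)/(1/11) = 16/45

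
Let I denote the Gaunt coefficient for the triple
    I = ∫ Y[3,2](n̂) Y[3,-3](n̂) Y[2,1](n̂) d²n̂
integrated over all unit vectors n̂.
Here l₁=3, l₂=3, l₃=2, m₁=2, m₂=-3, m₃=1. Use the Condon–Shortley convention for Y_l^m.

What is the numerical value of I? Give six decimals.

m-sum 0 ✓  L=8 even ✓  0≤2≤6 ✓
Π(2lᵢ+1) = 7×7×5 = 245
triangle coeff Δ(3,3,2) = 1/3780
Σ_t [1,3]: t=1:−1/24 t=2:+1/4 t=3:−1/24 = 1/6
(3j)²=4/105 [(3 3 2; 0 0 0)], sign=+1
Σ_t [0,0]: t=0:+1/48 = 1/48
(3j)²=5/84 [(3 3 2; 2 -3 1)], sign=-1
⇒ 4πI² = 5/9
I = (-1)√(5/9/(4π)) = -0.21026104

-0.210261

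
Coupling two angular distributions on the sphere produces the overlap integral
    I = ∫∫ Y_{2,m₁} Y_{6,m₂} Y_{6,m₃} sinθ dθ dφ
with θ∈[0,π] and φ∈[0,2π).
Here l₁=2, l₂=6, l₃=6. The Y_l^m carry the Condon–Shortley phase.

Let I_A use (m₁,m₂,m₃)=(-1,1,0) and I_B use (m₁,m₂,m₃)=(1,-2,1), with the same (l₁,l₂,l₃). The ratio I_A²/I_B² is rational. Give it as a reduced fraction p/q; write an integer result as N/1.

l's match ⇒ only the (l;m) 3-j factors differ between A and B.
A: triangle coeff Δ(2,6,6) = 1/90090; Σ_t [1,2]: t=1:−1/34560 t=2:+1/28800 = 1/172800; (3j)²=1/1430 [(2 6 6; -1 1 0)], sign=+1
B: triangle coeff Δ(2,6,6) = 1/90090; Σ_t [0,1]: t=0:+1/34560 t=1:−1/60480 = 1/80640; (3j)²=6/1001 [(2 6 6; 1 -2 1)], sign=-1
I_A²/I_B² = (1/1430)/(6/1001) = 7/60

7/60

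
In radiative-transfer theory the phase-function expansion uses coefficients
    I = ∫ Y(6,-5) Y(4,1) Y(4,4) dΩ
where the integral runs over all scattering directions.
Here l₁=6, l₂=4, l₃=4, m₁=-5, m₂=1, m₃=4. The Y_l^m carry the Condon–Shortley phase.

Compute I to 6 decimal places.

0.200167

Rules hold: Σm=0, L=14 even, 2≤4≤10.
N = 13·9·9 = 1053
Δ = 6!·6!·2!/15! = 1/1261260
Racah Σ t=2..4: t=2:+1/4608 t=3:−1/1296 t=4:+1/4608 = -7/20736
⇒ 3j(6 4 4; 0 0 0)² = 20/1287, sgn -1
Racah Σ t=5..5: t=5:−1/172800 = -1/172800
⇒ 3j(6 4 4; -5 1 4)² = 2/65, sgn -1
4πI² = N·(3j₀)²·(3jₘ)² = 72/143
I = +1·√(0.503497/4π) = 0.20016738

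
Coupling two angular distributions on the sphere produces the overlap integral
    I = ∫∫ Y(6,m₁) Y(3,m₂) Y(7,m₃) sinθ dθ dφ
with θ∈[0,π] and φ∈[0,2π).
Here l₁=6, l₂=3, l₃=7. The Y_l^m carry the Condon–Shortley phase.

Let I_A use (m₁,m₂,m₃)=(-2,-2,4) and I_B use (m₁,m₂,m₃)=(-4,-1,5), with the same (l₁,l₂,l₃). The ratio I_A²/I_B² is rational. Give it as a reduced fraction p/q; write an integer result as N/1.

l's match ⇒ only the (l;m) 3-j factors differ between A and B.
A: triangle coeff Δ(6,3,7) = 1/2042040; Σ_t [0,1]: t=0:+1/967680 t=1:−1/725760 = -1/2903040; (3j)²=5/3094 [(6 3 7; -2 -2 4)], sign=+1
B: triangle coeff Δ(6,3,7) = 1/2042040; Σ_t [0,2]: t=0:+1/29030400 t=1:−1/2177280 t=2:+1/3870720 = -29/174182400; (3j)²=841/185640 [(6 3 7; -4 -1 5)], sign=-1
I_A²/I_B² = (5/3094)/(841/185640) = 300/841

300/841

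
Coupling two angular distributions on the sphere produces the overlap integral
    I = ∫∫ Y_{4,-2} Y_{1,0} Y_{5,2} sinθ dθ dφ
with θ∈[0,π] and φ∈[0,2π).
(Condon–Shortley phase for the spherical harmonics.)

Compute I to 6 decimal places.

0.225034

Checks pass: Σm=0; 10 even; l₃=5∈[3,5].
(2·4+1)(2·1+1)(2·5+1) = 297
Δ: 0! 8! 2! / 11! → 1/495
sum: t=0:+1/576 = 1/576
3j²(4 1 5; 0 0 0) = Δ·Π!·Σ² = 5/99  (sign -1)
sum: t=0:+1/1440 = 1/1440
3j²(4 1 5; -2 0 2) = Δ·Π!·Σ² = 7/165  (sign -1)
combine: 4πI² = 297·5/99·7/165 = 7/11
take √, sign +1: I = 0.22503380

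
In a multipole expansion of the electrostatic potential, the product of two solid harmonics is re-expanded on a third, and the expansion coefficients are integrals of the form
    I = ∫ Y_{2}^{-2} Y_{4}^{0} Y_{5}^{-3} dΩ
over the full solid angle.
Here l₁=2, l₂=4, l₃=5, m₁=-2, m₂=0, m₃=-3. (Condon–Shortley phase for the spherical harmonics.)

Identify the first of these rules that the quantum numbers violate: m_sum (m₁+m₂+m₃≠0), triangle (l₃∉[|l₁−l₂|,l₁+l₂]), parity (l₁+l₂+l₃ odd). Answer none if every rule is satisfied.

m_sum

m₁+m₂+m₃ = -2 + 0 − 3 = -5  ✗
triangle: |2−4|=2 ≤ l₃=5 ≤ 2+4=6
parity: l₁+l₂+l₃ = 11 is odd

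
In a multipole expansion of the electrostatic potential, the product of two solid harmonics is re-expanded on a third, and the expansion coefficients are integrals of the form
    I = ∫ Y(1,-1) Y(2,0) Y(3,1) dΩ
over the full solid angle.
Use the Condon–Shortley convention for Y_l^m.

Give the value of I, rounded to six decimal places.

-0.202301

Checks pass: Σm=0; 6 even; l₃=3∈[1,3].
(2·1+1)(2·2+1)(2·3+1) = 105
Δ: 0! 2! 4! / 7! → 1/105
sum: t=0:+1/4 = 1/4
3j²(1 2 3; 0 0 0) = Δ·Π!·Σ² = 3/35  (sign -1)
sum: t=0:+1/8 = 1/8
3j²(1 2 3; -1 0 1) = Δ·Π!·Σ² = 2/35  (sign +1)
combine: 4πI² = 105·3/35·2/35 = 18/35
take √, sign -1: I = -0.20230066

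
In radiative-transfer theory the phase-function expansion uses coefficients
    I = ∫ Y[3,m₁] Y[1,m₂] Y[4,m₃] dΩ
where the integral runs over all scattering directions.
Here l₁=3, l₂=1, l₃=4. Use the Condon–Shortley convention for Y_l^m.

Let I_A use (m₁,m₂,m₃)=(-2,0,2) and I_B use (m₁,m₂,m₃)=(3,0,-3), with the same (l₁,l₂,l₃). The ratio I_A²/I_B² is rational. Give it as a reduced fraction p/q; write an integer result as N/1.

12/7

Shared (l₁,l₂,l₃)=(3,1,4): N and (l;000)² cancel in I_A²/I_B².
A: Δ = 0!·6!·2!/9! = 1/252; Racah Σ t=0..0: t=0:+1/120 = 1/120; ⇒ 3j(3 1 4; -2 0 2)² = 1/21, sgn +1
B: Δ = 0!·6!·2!/9! = 1/252; Racah Σ t=0..0: t=0:+1/720 = 1/720; ⇒ 3j(3 1 4; 3 0 -3)² = 1/36, sgn -1
I_A²/I_B² = (1/21)/(1/36) = 12/7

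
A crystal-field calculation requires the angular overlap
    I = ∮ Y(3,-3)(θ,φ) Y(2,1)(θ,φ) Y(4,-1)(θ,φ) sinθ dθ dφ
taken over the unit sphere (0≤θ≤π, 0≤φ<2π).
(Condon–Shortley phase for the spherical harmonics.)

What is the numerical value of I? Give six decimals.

m-sum = -3 + 1 − 1 = -3 ≠ 0 ⇒ I = 0

0.000000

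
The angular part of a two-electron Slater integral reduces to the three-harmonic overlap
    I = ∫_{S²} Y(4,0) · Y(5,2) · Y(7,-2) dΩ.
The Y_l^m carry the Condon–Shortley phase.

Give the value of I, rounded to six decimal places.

0.037709

m-sum 0 ✓  L=16 even ✓  1≤7≤9 ✓
Π(2lᵢ+1) = 9×11×15 = 1485
triangle coeff Δ(4,5,7) = 1/6126120
Σ_t [0,2]: t=0:+1/69120 t=1:−1/20736 t=2:+1/69120 = -1/51840
(3j)²=280/21879 [(4 5 7; 0 0 0)], sign=+1
Σ_t [0,2]: t=0:+1/483840 t=1:−1/51840 t=2:+1/69120 = -1/362880
(3j)²=16/17017 [(4 5 7; 0 2 -2)], sign=+1
⇒ 4πI² = 9600/537251
I = (+1)√(9600/537251/(4π)) = 0.03770874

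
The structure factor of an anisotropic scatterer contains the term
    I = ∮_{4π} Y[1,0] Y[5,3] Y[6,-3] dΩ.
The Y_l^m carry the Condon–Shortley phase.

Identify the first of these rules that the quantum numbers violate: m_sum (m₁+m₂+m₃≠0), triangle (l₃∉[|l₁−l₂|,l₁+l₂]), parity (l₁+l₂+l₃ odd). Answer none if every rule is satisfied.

none

m₁+m₂+m₃ = 0 + 3 − 3 = 0  ✓
triangle: |1−5|=4 ≤ l₃=6 ≤ 1+5=6  ✓
parity: l₁+l₂+l₃ = 12 is even  ✓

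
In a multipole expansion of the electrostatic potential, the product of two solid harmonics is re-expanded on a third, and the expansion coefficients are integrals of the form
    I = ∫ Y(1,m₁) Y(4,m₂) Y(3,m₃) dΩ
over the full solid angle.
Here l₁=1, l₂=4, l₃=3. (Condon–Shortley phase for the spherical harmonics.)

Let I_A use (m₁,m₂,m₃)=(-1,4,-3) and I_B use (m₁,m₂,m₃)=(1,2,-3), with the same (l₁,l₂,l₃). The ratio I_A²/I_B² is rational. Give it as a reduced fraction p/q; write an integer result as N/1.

l's match ⇒ only the (l;m) 3-j factors differ between A and B.
A: triangle coeff Δ(1,4,3) = 1/252; Σ_t [2,2]: t=2:+1/1440 = 1/1440; (3j)²=1/9 [(1 4 3; -1 4 -3)], sign=+1
B: triangle coeff Δ(1,4,3) = 1/252; Σ_t [0,0]: t=0:+1/1440 = 1/1440; (3j)²=1/252 [(1 4 3; 1 2 -3)], sign=+1
I_A²/I_B² = (1/9)/(1/252) = 28/1

28/1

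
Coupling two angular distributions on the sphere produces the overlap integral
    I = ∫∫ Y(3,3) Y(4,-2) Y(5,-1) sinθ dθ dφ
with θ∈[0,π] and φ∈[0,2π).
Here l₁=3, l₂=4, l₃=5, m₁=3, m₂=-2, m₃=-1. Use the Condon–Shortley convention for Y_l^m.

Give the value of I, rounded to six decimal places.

m-sum 0 ✓  L=12 even ✓  1≤5≤7 ✓
Π(2lᵢ+1) = 7×9×11 = 693
triangle coeff Δ(3,4,5) = 1/180180
Σ_t [0,2]: t=0:+1/576 t=1:−1/144 t=2:+1/576 = -1/288
(3j)²=20/1001 [(3 4 5; 0 0 0)], sign=+1
Σ_t [0,0]: t=0:+1/2304 = 1/2304
(3j)²=75/4004 [(3 4 5; 3 -2 -1)], sign=+1
⇒ 4πI² = 3375/13013
I = (+1)√(3375/13013/(4π)) = 0.14366244

0.143662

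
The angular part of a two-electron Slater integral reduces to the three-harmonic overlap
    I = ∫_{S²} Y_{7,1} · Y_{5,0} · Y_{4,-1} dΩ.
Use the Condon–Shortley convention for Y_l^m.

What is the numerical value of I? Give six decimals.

-0.095611

Checks pass: Σm=0; 16 even; l₃=4∈[2,12].
(2·7+1)(2·5+1)(2·4+1) = 1485
Δ: 8! 6! 2! / 17! → 1/6126120
sum: t=3:−1/69120 t=4:+1/20736 t=5:−1/69120 = 1/51840
3j²(7 5 4; 0 0 0) = Δ·Π!·Σ² = 280/21879  (sign +1)
sum: t=3:−1/51840 t=4:+1/27648 t=5:−1/172800 = 23/2073600
3j²(7 5 4; 1 0 -1) = Δ·Π!·Σ² = 529/87516  (sign -1)
combine: 4πI² = 1485·280/21879·529/87516 = 185150/1611753
take √, sign -1: I = -0.09561096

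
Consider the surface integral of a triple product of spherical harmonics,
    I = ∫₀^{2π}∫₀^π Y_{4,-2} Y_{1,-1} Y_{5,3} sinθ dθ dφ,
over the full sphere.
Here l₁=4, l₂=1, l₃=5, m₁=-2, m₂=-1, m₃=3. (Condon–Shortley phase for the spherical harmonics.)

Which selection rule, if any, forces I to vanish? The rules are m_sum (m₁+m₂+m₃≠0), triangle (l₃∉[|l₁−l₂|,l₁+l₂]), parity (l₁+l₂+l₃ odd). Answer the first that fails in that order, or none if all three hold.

none

m₁+m₂+m₃ = -2 − 1 + 3 = 0  ✓
triangle: |4−1|=3 ≤ l₃=5 ≤ 4+1=5  ✓
parity: l₁+l₂+l₃ = 10 is even  ✓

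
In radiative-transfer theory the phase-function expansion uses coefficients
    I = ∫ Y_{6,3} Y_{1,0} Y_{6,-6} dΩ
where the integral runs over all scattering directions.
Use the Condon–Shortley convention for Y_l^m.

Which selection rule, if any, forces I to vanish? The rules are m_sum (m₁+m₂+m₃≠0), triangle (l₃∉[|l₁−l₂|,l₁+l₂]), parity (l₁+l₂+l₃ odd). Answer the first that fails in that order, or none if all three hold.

m_sum

azimuthal sum: 3 + 0 − 6 = -3  ✗
5 ≤ 6 ≤ 7 (triangle on l)
L = 6 + 1 + 6 = 13 (odd)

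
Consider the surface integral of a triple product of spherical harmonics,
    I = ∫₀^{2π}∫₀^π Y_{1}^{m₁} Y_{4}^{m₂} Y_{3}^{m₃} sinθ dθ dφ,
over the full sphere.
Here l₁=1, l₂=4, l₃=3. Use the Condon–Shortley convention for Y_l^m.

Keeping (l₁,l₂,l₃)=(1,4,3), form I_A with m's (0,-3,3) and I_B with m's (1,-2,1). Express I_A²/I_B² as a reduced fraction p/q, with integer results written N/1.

7/15

l's match ⇒ only the (l;m) 3-j factors differ between A and B.
A: triangle coeff Δ(1,4,3) = 1/252; Σ_t [1,1]: t=1:−1/720 = -1/720; (3j)²=1/36 [(1 4 3; 0 -3 3)], sign=-1
B: triangle coeff Δ(1,4,3) = 1/252; Σ_t [0,0]: t=0:+1/96 = 1/96; (3j)²=5/84 [(1 4 3; 1 -2 1)], sign=+1
I_A²/I_B² = (1/36)/(5/84) = 7/15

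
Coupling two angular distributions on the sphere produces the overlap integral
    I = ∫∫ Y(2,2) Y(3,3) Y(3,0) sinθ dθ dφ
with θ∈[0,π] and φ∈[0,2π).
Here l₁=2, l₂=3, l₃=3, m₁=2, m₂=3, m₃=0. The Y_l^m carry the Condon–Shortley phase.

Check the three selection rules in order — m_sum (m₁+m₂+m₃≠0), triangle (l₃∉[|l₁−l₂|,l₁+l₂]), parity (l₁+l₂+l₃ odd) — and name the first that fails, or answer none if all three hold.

Σmᵢ = 5  ✗
l₃∈[|l₁−l₂|,l₁+l₂]=[1,5], have l₃=3
Σlᵢ = 8 ⇒ even

m_sum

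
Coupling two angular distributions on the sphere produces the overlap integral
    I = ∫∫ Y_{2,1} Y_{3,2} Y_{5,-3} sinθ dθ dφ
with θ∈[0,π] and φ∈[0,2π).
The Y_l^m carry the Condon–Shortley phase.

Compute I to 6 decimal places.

-0.253584

Checks pass: Σm=0; 10 even; l₃=5∈[1,5].
(2·2+1)(2·3+1)(2·5+1) = 385
Δ: 0! 4! 6! / 11! → 1/2310
sum: t=0:+1/144 = 1/144
3j²(2 3 5; 0 0 0) = Δ·Π!·Σ² = 10/231  (sign -1)
sum: t=0:+1/720 = 1/720
3j²(2 3 5; 1 2 -3) = Δ·Π!·Σ² = 8/165  (sign +1)
combine: 4πI² = 385·10/231·8/165 = 80/99
take √, sign -1: I = -0.25358436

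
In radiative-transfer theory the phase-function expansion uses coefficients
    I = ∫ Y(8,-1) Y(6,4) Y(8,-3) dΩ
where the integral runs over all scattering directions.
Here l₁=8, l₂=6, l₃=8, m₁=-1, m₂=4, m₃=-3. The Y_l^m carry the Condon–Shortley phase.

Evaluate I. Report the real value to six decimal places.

-0.097571

Checks pass: Σm=0; 22 even; l₃=8∈[2,14].
(2·8+1)(2·6+1)(2·8+1) = 3757
Δ: 6! 10! 6! / 23! → 1/13742520792
sum: t=0:+1/41803776000 t=1:−1/435456000 t=2:+1/39813120 t=3:−1/18662400 t=4:+1/39813120 t=5:−1/435456000 t=6:+1/41803776000 = -11/1393459200
3j²(8 6 8; 0 0 0) = Δ·Π!·Σ² = 600/96577  (sign -1)
sum: t=4:+1/497664000 t=5:−1/248832000 t=6:+1/1045094400 = -11/10450944000
3j²(8 6 8; -1 4 -3) = Δ·Π!·Σ² = 495/96577  (sign +1)
combine: 4πI² = 3757·600/96577·495/96577 = 297000/2482597
take √, sign -1: I = -0.09757087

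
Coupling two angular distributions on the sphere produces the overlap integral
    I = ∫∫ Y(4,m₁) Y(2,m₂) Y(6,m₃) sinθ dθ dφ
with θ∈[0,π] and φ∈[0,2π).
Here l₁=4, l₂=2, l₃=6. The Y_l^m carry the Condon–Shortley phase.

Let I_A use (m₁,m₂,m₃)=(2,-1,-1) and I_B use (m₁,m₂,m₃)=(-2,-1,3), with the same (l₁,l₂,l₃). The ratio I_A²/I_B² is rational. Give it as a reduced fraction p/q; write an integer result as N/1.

5/18

Shared (l₁,l₂,l₃)=(4,2,6): N and (l;000)² cancel in I_A²/I_B².
A: Δ = 0!·8!·4!/13! = 1/6435; Racah Σ t=0..0: t=0:+1/8640 = 1/8640; ⇒ 3j(4 2 6; 2 -1 -1)² = 14/1287, sgn -1
B: Δ = 0!·8!·4!/13! = 1/6435; Racah Σ t=0..0: t=0:+1/8640 = 1/8640; ⇒ 3j(4 2 6; -2 -1 3)² = 28/715, sgn -1
I_A²/I_B² = (14/1287)/(28/715) = 5/18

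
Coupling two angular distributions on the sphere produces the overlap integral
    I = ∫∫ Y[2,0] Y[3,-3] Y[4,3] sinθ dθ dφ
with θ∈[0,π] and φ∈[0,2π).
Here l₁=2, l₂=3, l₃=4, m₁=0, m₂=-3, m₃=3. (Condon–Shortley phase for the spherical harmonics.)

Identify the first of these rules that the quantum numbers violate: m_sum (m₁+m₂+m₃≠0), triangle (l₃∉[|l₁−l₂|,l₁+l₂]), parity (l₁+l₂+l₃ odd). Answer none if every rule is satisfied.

parity

azimuthal sum: 0 − 3 + 3 = 0  ✓
1 ≤ 4 ≤ 5 (triangle on l)  ✓
L = 2 + 3 + 4 = 9 (odd)  ✗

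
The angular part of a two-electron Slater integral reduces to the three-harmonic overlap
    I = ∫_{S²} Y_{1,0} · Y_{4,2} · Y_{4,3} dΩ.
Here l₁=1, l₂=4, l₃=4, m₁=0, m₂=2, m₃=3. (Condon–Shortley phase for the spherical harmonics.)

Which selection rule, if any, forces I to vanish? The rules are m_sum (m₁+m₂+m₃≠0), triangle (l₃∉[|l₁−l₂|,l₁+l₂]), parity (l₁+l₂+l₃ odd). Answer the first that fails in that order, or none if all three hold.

m₁+m₂+m₃ = 0 + 2 + 3 = 5  ✗
triangle: |1−4|=3 ≤ l₃=4 ≤ 1+4=5
parity: l₁+l₂+l₃ = 9 is odd

m_sum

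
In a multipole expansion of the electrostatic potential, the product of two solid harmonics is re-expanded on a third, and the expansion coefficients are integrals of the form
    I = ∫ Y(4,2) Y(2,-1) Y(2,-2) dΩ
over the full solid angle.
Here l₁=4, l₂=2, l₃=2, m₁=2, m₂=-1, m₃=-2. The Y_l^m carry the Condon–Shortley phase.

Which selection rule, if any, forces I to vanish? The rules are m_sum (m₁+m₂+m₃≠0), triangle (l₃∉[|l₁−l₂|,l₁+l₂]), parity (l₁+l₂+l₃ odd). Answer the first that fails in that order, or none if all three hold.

m₁+m₂+m₃ = 2 − 1 − 2 = -1  ✗
triangle: |4−2|=2 ≤ l₃=2 ≤ 4+2=6
parity: l₁+l₂+l₃ = 8 is even

m_sum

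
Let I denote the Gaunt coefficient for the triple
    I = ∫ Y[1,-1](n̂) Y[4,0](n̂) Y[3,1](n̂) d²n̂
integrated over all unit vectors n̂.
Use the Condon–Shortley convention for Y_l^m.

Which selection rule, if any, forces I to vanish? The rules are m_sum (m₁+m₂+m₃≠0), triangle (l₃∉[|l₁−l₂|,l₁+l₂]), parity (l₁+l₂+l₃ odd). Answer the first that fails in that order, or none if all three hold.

none

Σmᵢ = 0  ✓
l₃∈[|l₁−l₂|,l₁+l₂]=[3,5], have l₃=3  ✓
Σlᵢ = 8 ⇒ even  ✓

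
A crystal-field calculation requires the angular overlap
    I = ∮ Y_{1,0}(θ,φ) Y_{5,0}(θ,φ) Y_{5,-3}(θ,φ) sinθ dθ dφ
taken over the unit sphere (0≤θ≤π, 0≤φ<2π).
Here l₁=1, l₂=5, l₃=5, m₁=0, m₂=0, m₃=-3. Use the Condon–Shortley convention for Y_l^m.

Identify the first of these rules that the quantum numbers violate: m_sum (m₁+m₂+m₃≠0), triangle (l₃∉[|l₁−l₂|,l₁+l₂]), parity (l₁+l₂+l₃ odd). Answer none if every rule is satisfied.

m_sum

Σmᵢ = -3  ✗
l₃∈[|l₁−l₂|,l₁+l₂]=[4,6], have l₃=5
Σlᵢ = 11 ⇒ odd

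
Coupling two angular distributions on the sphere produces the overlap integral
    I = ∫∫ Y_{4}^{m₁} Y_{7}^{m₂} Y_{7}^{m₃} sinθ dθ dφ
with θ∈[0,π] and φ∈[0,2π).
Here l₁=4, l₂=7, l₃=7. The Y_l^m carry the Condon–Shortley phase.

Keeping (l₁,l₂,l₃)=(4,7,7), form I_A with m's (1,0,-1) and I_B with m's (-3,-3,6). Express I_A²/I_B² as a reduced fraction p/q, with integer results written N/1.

Shared (l₁,l₂,l₃)=(4,7,7): N and (l;000)² cancel in I_A²/I_B².
A: Δ = 4!·4!·10!/19! = 1/58198140; Racah Σ t=0..3: t=0:+1/4354560 t=1:−1/414720 t=2:+1/345600 t=3:−1/2488320 = 1/3225600; ⇒ 3j(4 7 7; 1 0 -1)² = 81/92378, sgn +1
B: Δ = 4!·4!·10!/19! = 1/58198140; Racah Σ t=3..4: t=3:−1/52254720 t=4:+1/522547200 = -1/58060800; ⇒ 3j(4 7 7; -3 -3 6)² = 9/646, sgn +1
I_A²/I_B² = (81/92378)/(9/646) = 9/143

9/143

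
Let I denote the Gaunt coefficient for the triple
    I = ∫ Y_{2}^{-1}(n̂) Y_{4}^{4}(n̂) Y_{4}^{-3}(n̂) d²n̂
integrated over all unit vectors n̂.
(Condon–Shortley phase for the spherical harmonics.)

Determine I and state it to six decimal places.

Rules hold: Σm=0, L=10 even, 2≤4≤6.
N = 5·9·9 = 405
Δ = 2!·2!·6!/11! = 1/13860
Racah Σ t=0..2: t=0:+1/192 t=1:−1/36 t=2:+1/192 = -5/288
⇒ 3j(2 4 4; 0 0 0)² = 20/693, sgn -1
Racah Σ t=2..2: t=2:+1/1440 = 1/1440
⇒ 3j(2 4 4; -1 4 -3)² = 7/165, sgn -1
4πI² = N·(3j₀)²·(3jₘ)² = 60/121
I = +1·√(0.495868/4π) = 0.19864517

0.198645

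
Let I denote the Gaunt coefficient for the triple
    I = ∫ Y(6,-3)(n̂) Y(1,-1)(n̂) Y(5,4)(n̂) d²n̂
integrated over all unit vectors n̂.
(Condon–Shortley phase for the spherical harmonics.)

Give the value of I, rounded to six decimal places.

Rules hold: Σm=0, L=12 even, 5≤5≤7.
N = 13·3·11 = 429
Δ = 2!·10!·0!/13! = 1/858
Racah Σ t=1..1: t=1:−1/14400 = -1/14400
⇒ 3j(6 1 5; 0 0 0)² = 6/143, sgn +1
Racah Σ t=0..0: t=0:+1/725760 = 1/725760
⇒ 3j(6 1 5; -3 -1 4)² = 1/286, sgn -1
4πI² = N·(3j₀)²·(3jₘ)² = 9/143
I = -1·√(0.0629371/4π) = -0.07076985

-0.070770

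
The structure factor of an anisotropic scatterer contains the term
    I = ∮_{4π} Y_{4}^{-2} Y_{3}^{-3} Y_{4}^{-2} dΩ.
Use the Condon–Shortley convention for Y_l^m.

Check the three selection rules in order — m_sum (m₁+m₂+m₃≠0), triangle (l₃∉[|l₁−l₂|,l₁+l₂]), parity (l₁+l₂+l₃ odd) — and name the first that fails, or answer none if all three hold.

m_sum

Σmᵢ = -7  ✗
l₃∈[|l₁−l₂|,l₁+l₂]=[1,7], have l₃=4
Σlᵢ = 11 ⇒ odd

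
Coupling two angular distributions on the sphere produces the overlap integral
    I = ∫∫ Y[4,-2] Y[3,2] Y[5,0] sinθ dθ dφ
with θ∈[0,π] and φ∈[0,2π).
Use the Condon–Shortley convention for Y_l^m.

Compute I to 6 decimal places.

m-sum 0 ✓  L=12 even ✓  1≤5≤7 ✓
Π(2lᵢ+1) = 9×7×11 = 693
triangle coeff Δ(4,3,5) = 1/180180
Σ_t [0,2]: t=0:+1/576 t=1:−1/144 t=2:+1/576 = -1/288
(3j)²=20/1001 [(4 3 5; 0 0 0)], sign=+1
Σ_t [1,2]: t=1:−1/2880 t=2:+1/576 = 1/720
(3j)²=80/3003 [(4 3 5; -2 2 0)], sign=-1
⇒ 4πI² = 4800/13013
I = (-1)√(4800/13013/(4π)) = -0.17132746

-0.171327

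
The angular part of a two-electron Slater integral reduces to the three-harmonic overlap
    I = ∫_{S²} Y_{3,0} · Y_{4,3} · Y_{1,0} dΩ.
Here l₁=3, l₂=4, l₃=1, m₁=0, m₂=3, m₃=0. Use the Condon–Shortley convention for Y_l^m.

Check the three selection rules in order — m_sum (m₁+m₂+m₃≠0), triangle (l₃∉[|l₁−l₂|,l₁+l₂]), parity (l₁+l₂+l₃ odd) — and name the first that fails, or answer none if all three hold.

Σmᵢ = 3  ✗
l₃∈[|l₁−l₂|,l₁+l₂]=[1,7], have l₃=1
Σlᵢ = 8 ⇒ even

m_sum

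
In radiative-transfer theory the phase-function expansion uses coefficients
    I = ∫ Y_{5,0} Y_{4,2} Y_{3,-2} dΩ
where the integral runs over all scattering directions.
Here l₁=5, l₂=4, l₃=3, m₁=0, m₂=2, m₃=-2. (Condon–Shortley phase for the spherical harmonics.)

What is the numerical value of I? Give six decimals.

m-sum 0 ✓  L=12 even ✓  1≤3≤9 ✓
Π(2lᵢ+1) = 11×9×7 = 693
triangle coeff Δ(5,4,3) = 1/180180
Σ_t [2,4]: t=2:+1/576 t=3:−1/144 t=4:+1/576 = -1/288
(3j)²=20/1001 [(5 4 3; 0 0 0)], sign=+1
Σ_t [4,5]: t=4:+1/576 t=5:−1/2880 = 1/720
(3j)²=80/3003 [(5 4 3; 0 2 -2)], sign=-1
⇒ 4πI² = 4800/13013
I = (-1)√(4800/13013/(4π)) = -0.17132746

-0.171327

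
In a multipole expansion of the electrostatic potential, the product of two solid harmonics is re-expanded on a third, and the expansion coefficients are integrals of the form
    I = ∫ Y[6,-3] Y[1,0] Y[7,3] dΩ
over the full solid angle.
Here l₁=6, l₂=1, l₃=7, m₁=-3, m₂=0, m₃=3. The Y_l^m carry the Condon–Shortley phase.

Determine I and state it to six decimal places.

-0.221293

Checks pass: Σm=0; 14 even; l₃=7∈[5,7].
(2·6+1)(2·1+1)(2·7+1) = 585
Δ: 0! 12! 2! / 15! → 1/1365
sum: t=0:+1/518400 = 1/518400
3j²(6 1 7; 0 0 0) = Δ·Π!·Σ² = 7/195  (sign -1)
sum: t=0:+1/2177280 = 1/2177280
3j²(6 1 7; -3 0 3) = Δ·Π!·Σ² = 8/273  (sign +1)
combine: 4πI² = 585·7/195·8/273 = 8/13
take √, sign -1: I = -0.22129336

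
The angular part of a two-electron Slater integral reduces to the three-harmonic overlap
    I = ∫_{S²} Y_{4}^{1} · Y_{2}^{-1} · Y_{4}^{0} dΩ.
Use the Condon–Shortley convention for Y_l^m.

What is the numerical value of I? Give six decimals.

Checks pass: Σm=0; 10 even; l₃=4∈[2,6].
(2·4+1)(2·2+1)(2·4+1) = 405
Δ: 2! 6! 2! / 11! → 1/13860
sum: t=0:+1/192 t=1:−1/36 t=2:+1/192 = -5/288
3j²(4 2 4; 0 0 0) = Δ·Π!·Σ² = 20/693  (sign -1)
sum: t=0:+1/72 t=1:−1/96 = 1/288
3j²(4 2 4; 1 -1 0) = Δ·Π!·Σ² = 1/462  (sign +1)
combine: 4πI² = 405·20/693·1/462 = 150/5929
take √, sign -1: I = -0.04486937

-0.044869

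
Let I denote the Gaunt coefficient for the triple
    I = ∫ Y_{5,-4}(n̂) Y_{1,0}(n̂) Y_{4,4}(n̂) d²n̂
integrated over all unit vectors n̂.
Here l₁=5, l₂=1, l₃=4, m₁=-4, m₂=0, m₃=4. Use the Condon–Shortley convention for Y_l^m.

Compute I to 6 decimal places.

Rules hold: Σm=0, L=10 even, 4≤4≤6.
N = 11·3·9 = 297
Δ = 2!·8!·0!/11! = 1/495
Racah Σ t=1..1: t=1:−1/576 = -1/576
⇒ 3j(5 1 4; 0 0 0)² = 5/99, sgn -1
Racah Σ t=1..1: t=1:−1/40320 = -1/40320
⇒ 3j(5 1 4; -4 0 4)² = 1/55, sgn -1
4πI² = N·(3j₀)²·(3jₘ)² = 3/11
I = +1·√(0.272727/4π) = 0.14731920

0.147319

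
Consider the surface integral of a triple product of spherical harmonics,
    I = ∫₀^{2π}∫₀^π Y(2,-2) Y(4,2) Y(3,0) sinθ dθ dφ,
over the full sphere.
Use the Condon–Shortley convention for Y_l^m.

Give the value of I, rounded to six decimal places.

0.000000

Σlᵢ=9 odd — θ-integrand is odd under cosθ→−cosθ; I=0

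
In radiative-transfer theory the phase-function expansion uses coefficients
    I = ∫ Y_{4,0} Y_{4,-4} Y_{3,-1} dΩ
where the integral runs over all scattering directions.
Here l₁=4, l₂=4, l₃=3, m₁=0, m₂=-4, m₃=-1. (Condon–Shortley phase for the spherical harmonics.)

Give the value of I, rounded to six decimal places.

Σmᵢ = -5 ≠ 0, so the φ-integral vanishes; I = 0

0.000000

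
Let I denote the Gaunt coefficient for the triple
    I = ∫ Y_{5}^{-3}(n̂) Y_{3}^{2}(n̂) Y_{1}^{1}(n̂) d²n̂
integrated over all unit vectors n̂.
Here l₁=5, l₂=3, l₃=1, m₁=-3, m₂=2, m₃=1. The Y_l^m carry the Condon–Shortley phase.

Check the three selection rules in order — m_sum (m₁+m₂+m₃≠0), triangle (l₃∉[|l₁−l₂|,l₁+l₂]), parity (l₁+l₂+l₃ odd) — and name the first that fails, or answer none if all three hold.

triangle

m₁+m₂+m₃ = -3 + 2 + 1 = 0  ✓
triangle: |5−3|=2 ≤ l₃=1 ≤ 5+3=8  ✗
parity: l₁+l₂+l₃ = 9 is odd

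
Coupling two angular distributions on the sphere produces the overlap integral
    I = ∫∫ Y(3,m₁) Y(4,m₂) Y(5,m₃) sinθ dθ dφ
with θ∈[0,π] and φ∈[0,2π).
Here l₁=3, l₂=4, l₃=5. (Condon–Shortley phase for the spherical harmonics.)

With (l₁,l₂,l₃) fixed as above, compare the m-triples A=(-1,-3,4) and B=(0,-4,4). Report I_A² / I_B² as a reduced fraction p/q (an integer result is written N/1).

1/24

l's match ⇒ only the (l;m) 3-j factors differ between A and B.
A: triangle coeff Δ(3,4,5) = 1/180180; Σ_t [0,1]: t=0:+1/5760 t=1:−1/4320 = -1/17280; (3j)²=7/4290 [(3 4 5; -1 -3 4)], sign=+1
B: triangle coeff Δ(3,4,5) = 1/180180; Σ_t [0,0]: t=0:+1/8640 = 1/8640; (3j)²=28/715 [(3 4 5; 0 -4 4)], sign=-1
I_A²/I_B² = (7/4290)/(28/715) = 1/24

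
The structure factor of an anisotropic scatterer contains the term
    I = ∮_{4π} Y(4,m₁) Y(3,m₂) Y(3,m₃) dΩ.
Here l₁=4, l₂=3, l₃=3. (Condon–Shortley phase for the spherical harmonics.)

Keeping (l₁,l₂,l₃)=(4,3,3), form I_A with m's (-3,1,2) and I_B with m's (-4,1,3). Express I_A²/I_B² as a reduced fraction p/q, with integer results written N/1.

1/3

l's match ⇒ only the (l;m) 3-j factors differ between A and B.
A: triangle coeff Δ(4,3,3) = 1/34650; Σ_t [3,4]: t=3:−1/144 t=4:+1/288 = -1/288; (3j)²=1/99 [(4 3 3; -3 1 2)], sign=+1
B: triangle coeff Δ(4,3,3) = 1/34650; Σ_t [4,4]: t=4:+1/1152 = 1/1152; (3j)²=1/33 [(4 3 3; -4 1 3)], sign=+1
I_A²/I_B² = (1/99)/(1/33) = 1/3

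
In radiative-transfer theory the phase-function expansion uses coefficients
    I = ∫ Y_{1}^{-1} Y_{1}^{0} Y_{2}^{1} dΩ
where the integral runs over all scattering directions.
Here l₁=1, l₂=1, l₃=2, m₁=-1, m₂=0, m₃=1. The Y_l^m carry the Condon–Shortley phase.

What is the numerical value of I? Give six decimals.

-0.218510

Rules hold: Σm=0, L=4 even, 0≤2≤2.
N = 3·3·5 = 45
Δ = 0!·2!·2!/5! = 1/30
Racah Σ t=0..0: t=0:+1/1 = 1/1
⇒ 3j(1 1 2; 0 0 0)² = 2/15, sgn +1
Racah Σ t=0..0: t=0:+1/2 = 1/2
⇒ 3j(1 1 2; -1 0 1)² = 1/10, sgn -1
4πI² = N·(3j₀)²·(3jₘ)² = 3/5
I = -1·√(0.6/4π) = -0.21850969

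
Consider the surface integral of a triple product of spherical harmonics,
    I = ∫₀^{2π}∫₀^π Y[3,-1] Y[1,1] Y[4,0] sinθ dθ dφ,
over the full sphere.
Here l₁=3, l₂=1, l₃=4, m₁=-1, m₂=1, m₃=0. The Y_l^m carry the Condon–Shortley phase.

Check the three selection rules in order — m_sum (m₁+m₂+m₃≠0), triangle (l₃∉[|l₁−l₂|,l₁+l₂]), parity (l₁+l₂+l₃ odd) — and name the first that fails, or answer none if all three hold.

none

Σmᵢ = 0  ✓
l₃∈[|l₁−l₂|,l₁+l₂]=[2,4], have l₃=4  ✓
Σlᵢ = 8 ⇒ even  ✓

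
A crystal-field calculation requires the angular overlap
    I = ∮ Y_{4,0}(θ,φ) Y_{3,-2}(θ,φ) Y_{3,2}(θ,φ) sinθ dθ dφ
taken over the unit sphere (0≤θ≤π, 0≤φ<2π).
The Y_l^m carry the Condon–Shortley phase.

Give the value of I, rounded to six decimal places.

Rules hold: Σm=0, L=10 even, 1≤3≤7.
N = 9·7·7 = 441
Δ = 4!·4!·2!/11! = 1/34650
Racah Σ t=1..3: t=1:−1/72 t=2:+1/16 t=3:−1/72 = 5/144
⇒ 3j(4 3 3; 0 0 0)² = 2/77, sgn -1
Racah Σ t=0..1: t=0:+1/576 t=1:−1/72 = -7/576
⇒ 3j(4 3 3; 0 -2 2)² = 7/198, sgn +1
4πI² = N·(3j₀)²·(3jₘ)² = 49/121
I = -1·√(0.404959/4π) = -0.17951487

-0.179515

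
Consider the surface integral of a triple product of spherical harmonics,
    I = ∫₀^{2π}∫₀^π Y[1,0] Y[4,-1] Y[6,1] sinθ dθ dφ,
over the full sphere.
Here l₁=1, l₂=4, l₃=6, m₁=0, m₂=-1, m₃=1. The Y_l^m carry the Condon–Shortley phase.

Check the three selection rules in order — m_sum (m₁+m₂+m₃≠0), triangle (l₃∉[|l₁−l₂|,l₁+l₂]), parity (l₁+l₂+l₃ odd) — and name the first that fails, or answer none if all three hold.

m₁+m₂+m₃ = 0 − 1 + 1 = 0  ✓
triangle: |1−4|=3 ≤ l₃=6 ≤ 1+4=5  ✗
parity: l₁+l₂+l₃ = 11 is odd

triangle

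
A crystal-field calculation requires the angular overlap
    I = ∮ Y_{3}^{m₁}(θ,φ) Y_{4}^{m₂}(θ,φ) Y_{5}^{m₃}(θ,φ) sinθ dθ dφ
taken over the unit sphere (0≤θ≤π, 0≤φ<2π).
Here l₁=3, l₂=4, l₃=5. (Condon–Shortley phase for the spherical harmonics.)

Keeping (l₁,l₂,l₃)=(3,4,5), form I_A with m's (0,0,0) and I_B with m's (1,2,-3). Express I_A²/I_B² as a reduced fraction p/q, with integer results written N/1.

l's match ⇒ only the (l;m) 3-j factors differ between A and B.
A: triangle coeff Δ(3,4,5) = 1/180180; Σ_t [0,2]: t=0:+1/576 t=1:−1/144 t=2:+1/576 = -1/288; (3j)²=20/1001 [(3 4 5; 0 0 0)], sign=+1
B: triangle coeff Δ(3,4,5) = 1/180180; Σ_t [0,2]: t=0:+1/5760 t=1:−1/720 t=2:+1/2304 = -1/1280; (3j)²=27/1430 [(3 4 5; 1 2 -3)], sign=-1
I_A²/I_B² = (20/1001)/(27/1430) = 200/189

200/189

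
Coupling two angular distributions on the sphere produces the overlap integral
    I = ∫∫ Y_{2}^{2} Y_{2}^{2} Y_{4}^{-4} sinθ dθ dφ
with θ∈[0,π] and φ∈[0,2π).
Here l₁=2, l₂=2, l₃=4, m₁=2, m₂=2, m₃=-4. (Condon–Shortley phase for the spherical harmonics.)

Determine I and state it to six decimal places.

Checks pass: Σm=0; 8 even; l₃=4∈[0,4].
(2·2+1)(2·2+1)(2·4+1) = 225
Δ: 0! 4! 4! / 9! → 1/630
sum: t=0:+1/16 = 1/16
3j²(2 2 4; 0 0 0) = Δ·Π!·Σ² = 2/35  (sign +1)
sum: t=0:+1/576 = 1/576
3j²(2 2 4; 2 2 -4) = Δ·Π!·Σ² = 1/9  (sign +1)
combine: 4πI² = 225·2/35·1/9 = 10/7
take √, sign +1: I = 0.33716777

0.337168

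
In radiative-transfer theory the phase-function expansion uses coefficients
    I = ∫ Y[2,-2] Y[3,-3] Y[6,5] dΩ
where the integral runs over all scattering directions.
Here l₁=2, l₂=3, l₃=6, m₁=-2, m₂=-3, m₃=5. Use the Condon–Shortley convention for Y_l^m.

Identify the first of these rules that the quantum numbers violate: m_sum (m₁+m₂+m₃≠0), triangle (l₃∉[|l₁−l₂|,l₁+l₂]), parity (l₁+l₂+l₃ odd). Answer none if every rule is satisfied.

triangle

azimuthal sum: -2 − 3 + 5 = 0  ✓
1 ≤ 6 ≤ 5 (triangle on l)  ✗
L = 2 + 3 + 6 = 11 (odd)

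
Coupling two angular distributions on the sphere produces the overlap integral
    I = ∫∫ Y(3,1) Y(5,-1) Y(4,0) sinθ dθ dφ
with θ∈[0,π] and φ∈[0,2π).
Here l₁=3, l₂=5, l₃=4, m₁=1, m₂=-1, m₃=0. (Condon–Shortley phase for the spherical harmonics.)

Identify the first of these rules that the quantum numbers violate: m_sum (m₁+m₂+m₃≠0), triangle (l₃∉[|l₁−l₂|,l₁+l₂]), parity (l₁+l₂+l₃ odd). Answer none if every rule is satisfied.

none

Σmᵢ = 0  ✓
l₃∈[|l₁−l₂|,l₁+l₂]=[2,8], have l₃=4  ✓
Σlᵢ = 12 ⇒ even  ✓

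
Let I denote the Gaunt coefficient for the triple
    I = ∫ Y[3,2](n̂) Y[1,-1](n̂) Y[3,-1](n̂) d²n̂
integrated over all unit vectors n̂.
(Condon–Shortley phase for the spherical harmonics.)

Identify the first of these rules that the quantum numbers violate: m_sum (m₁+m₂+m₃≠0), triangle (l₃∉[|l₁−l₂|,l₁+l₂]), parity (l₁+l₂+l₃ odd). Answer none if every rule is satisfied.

Σmᵢ = 0  ✓
l₃∈[|l₁−l₂|,l₁+l₂]=[2,4], have l₃=3  ✓
Σlᵢ = 7 ⇒ odd  ✗

parity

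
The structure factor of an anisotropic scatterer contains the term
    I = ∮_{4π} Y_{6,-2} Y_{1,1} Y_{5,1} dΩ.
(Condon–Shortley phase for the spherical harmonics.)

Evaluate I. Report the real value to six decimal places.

Rules hold: Σm=0, L=12 even, 5≤5≤7.
N = 13·3·11 = 429
Δ = 2!·10!·0!/13! = 1/858
Racah Σ t=1..1: t=1:−1/14400 = -1/14400
⇒ 3j(6 1 5; 0 0 0)² = 6/143, sgn +1
Racah Σ t=2..2: t=2:+1/34560 = 1/34560
⇒ 3j(6 1 5; -2 1 1)² = 14/429, sgn +1
4πI² = N·(3j₀)²·(3jₘ)² = 84/143
I = +1·√(0.587413/4π) = 0.21620548

0.216205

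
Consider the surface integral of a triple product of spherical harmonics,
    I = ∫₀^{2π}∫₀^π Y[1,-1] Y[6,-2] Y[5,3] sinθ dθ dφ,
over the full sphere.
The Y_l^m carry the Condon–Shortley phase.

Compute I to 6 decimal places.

Checks pass: Σm=0; 12 even; l₃=5∈[5,7].
(2·1+1)(2·6+1)(2·5+1) = 429
Δ: 2! 0! 10! / 13! → 1/858
sum: t=1:−1/14400 = -1/14400
3j²(1 6 5; 0 0 0) = Δ·Π!·Σ² = 6/143  (sign +1)
sum: t=2:+1/161280 = 1/161280
3j²(1 6 5; -1 -2 3) = Δ·Π!·Σ² = 1/143  (sign +1)
combine: 4πI² = 429·6/143·1/143 = 18/143
take √, sign +1: I = 0.10008369

0.100084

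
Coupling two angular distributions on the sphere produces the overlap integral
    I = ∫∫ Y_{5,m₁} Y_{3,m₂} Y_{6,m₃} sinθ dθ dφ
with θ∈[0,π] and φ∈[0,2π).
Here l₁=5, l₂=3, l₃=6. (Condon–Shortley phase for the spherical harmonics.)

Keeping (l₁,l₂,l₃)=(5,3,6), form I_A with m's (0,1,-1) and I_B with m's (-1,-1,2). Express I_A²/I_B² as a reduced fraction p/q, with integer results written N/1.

Same 5,3,6: normalisation and zero-m 3j drop out of the ratio.
A: Δ: 2! 8! 4! / 15! → 1/675675; sum: t=0:+1/34560 t=1:−1/3456 t=2:+1/5760 = -1/11520; 3j²(5 3 6; 0 1 -1) = Δ·Π!·Σ² = 2/429  (sign +1)
B: Δ: 2! 8! 4! / 15! → 1/675675; sum: t=0:+1/11520 t=1:−1/4320 t=2:+1/27648 = -1/9216; 3j²(5 3 6; -1 -1 2) = Δ·Π!·Σ² = 2/143  (sign -1)
I_A²/I_B² = (2/429)/(2/143) = 1/3

1/3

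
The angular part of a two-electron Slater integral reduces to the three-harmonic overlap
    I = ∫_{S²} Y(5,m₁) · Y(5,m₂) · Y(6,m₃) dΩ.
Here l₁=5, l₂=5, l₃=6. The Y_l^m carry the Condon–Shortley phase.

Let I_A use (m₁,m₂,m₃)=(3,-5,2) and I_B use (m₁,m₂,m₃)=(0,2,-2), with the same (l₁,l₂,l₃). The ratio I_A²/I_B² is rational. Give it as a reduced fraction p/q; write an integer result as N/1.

Shared (l₁,l₂,l₃)=(5,5,6): N and (l;000)² cancel in I_A²/I_B².
A: Δ = 4!·6!·6!/17! = 1/28588560; Racah Σ t=0..0: t=0:+1/829440 = 1/829440; ⇒ 3j(5 5 6; 3 -5 2)² = 35/2431, sgn +1
B: Δ = 4!·6!·6!/17! = 1/28588560; Racah Σ t=1..4: t=1:−1/207360 t=2:+1/17280 t=3:−1/13824 t=4:+1/103680 = -1/103680; ⇒ 3j(5 5 6; 0 2 -2)² = 10/7293, sgn -1
I_A²/I_B² = (35/2431)/(10/7293) = 21/2

21/2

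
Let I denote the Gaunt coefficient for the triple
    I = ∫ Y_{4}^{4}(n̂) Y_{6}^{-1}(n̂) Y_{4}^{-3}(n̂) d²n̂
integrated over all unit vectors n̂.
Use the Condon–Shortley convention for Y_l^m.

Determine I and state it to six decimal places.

0.065188

m-sum 0 ✓  L=14 even ✓  2≤4≤10 ✓
Π(2lᵢ+1) = 9×13×9 = 1053
triangle coeff Δ(4,6,4) = 1/1261260
Σ_t [2,4]: t=2:+1/4608 t=3:−1/1296 t=4:+1/4608 = -7/20736
(3j)²=20/1287 [(4 6 4; 0 0 0)], sign=-1
Σ_t [0,0]: t=0:+1/172800 = 1/172800
(3j)²=7/2145 [(4 6 4; 4 -1 -3)], sign=-1
⇒ 4πI² = 84/1573
I = (+1)√(84/1573/(4π)) = 0.06518840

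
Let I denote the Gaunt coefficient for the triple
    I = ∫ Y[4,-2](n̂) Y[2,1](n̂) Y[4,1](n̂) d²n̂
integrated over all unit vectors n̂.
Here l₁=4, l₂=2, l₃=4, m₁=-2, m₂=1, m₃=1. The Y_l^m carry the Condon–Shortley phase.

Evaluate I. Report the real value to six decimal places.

0.127700

Rules hold: Σm=0, L=10 even, 2≤4≤6.
N = 9·5·9 = 405
Δ = 2!·6!·2!/11! = 1/13860
Racah Σ t=0..2: t=0:+1/192 t=1:−1/36 t=2:+1/192 = -5/288
⇒ 3j(4 2 4; 0 0 0)² = 20/693, sgn -1
Racah Σ t=1..2: t=1:−1/240 t=2:+1/96 = 1/160
⇒ 3j(4 2 4; -2 1 1)² = 27/1540, sgn -1
4πI² = N·(3j₀)²·(3jₘ)² = 1215/5929
I = +1·√(0.204925/4π) = 0.12770047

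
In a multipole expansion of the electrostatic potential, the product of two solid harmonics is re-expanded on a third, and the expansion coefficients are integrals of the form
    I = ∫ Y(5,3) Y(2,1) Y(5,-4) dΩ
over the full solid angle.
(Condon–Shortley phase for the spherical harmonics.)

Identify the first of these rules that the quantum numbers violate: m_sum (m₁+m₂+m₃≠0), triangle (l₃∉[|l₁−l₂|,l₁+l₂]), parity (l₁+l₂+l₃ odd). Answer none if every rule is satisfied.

azimuthal sum: 3 + 1 − 4 = 0  ✓
3 ≤ 5 ≤ 7 (triangle on l)  ✓
L = 5 + 2 + 5 = 12 (even)  ✓

none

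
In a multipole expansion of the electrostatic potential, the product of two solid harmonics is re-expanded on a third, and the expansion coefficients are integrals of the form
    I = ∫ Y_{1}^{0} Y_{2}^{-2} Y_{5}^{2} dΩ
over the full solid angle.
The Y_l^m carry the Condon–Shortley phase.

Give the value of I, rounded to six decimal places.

0.000000

l₃=5 ∉ [1,3] — triangle fails ⇒ I = 0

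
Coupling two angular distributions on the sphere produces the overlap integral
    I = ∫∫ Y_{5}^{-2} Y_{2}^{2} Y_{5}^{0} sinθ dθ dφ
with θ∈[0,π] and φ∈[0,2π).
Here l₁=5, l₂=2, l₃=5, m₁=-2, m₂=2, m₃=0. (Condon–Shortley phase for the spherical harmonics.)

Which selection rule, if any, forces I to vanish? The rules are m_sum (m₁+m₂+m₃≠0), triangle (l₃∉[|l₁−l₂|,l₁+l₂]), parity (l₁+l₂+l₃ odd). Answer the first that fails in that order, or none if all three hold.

m₁+m₂+m₃ = -2 + 2 + 0 = 0  ✓
triangle: |5−2|=3 ≤ l₃=5 ≤ 5+2=7  ✓
parity: l₁+l₂+l₃ = 12 is even  ✓

none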